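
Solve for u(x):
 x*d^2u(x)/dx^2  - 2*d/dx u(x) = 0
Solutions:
 u(x) = C1 + C2*x^3


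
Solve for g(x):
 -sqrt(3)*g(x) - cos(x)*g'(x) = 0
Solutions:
 g(x) = C1*(sin(x) - 1)^(sqrt(3)/2)/(sin(x) + 1)^(sqrt(3)/2)


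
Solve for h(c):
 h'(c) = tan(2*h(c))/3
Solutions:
 h(c) = -asin(C1*exp(2*c/3))/2 + pi/2
 h(c) = asin(C1*exp(2*c/3))/2


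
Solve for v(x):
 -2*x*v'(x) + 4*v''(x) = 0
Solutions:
 v(x) = C1 + C2*erfi(x/2)


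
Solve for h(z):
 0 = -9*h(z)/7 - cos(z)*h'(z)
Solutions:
 h(z) = C1*(sin(z) - 1)^(9/14)/(sin(z) + 1)^(9/14)


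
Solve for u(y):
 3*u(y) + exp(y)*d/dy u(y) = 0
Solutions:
 u(y) = C1*exp(3*exp(-y))


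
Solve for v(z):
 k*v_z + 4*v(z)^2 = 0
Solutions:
 v(z) = k/(C1*k + 4*z)


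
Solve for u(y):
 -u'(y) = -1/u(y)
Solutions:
 u(y) = -sqrt(C1 + 2*y)
 u(y) = sqrt(C1 + 2*y)


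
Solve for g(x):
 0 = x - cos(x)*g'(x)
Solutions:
 g(x) = C1 + Integral(x/cos(x), x)


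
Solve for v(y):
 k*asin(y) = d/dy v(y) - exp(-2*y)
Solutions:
 v(y) = C1 + k*y*asin(y) + k*sqrt(1 - y^2) - exp(-2*y)/2


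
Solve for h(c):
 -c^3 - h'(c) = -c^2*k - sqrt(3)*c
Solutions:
 h(c) = C1 - c^4/4 + c^3*k/3 + sqrt(3)*c^2/2


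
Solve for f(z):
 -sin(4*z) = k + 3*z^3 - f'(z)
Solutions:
 f(z) = C1 + k*z + 3*z^4/4 - cos(4*z)/4


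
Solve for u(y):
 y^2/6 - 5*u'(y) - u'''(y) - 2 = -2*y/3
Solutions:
 u(y) = C1 + C2*sin(sqrt(5)*y) + C3*cos(sqrt(5)*y) + y^3/90 + y^2/15 - 31*y/75


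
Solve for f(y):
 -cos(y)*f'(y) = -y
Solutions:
 f(y) = C1 + Integral(y/cos(y), y)


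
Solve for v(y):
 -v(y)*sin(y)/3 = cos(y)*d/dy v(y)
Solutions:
 v(y) = C1*cos(y)^(1/3)


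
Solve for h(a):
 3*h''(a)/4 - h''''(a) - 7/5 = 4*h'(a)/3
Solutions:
 h(a) = C1 + C2*exp(3^(1/3)*a*(3/(sqrt(247)/8 + 2)^(1/3) + 4*3^(1/3)*(sqrt(247)/8 + 2)^(1/3))/24)*sin(sqrt(3)*a*(-4*(9*sqrt(247)/8 + 18)^(1/3) + 9/(9*sqrt(247)/8 + 18)^(1/3))/24) + C3*exp(3^(1/3)*a*(3/(sqrt(247)/8 + 2)^(1/3) + 4*3^(1/3)*(sqrt(247)/8 + 2)^(1/3))/24)*cos(sqrt(3)*a*(-4*(9*sqrt(247)/8 + 18)^(1/3) + 9/(9*sqrt(247)/8 + 18)^(1/3))/24) + C4*exp(-3^(1/3)*a*(3/(sqrt(247)/8 + 2)^(1/3) + 4*3^(1/3)*(sqrt(247)/8 + 2)^(1/3))/12) - 21*a/20


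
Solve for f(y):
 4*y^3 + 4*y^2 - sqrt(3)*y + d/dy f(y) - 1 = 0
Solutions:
 f(y) = C1 - y^4 - 4*y^3/3 + sqrt(3)*y^2/2 + y


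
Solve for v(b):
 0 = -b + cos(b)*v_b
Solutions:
 v(b) = C1 + Integral(b/cos(b), b)


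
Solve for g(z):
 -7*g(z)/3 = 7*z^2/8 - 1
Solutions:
 g(z) = 3/7 - 3*z^2/8


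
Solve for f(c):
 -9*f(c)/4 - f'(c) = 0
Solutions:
 f(c) = C1*exp(-9*c/4)


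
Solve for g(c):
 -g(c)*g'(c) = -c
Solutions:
 g(c) = -sqrt(C1 + c^2)
 g(c) = sqrt(C1 + c^2)


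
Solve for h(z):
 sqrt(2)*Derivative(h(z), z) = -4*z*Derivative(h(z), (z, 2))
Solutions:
 h(z) = C1 + C2*z^(1 - sqrt(2)/4)


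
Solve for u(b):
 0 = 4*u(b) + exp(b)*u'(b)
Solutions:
 u(b) = C1*exp(4*exp(-b))


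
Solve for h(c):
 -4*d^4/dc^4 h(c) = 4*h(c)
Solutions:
 h(c) = (C1*sin(sqrt(2)*c/2) + C2*cos(sqrt(2)*c/2))*exp(-sqrt(2)*c/2) + (C3*sin(sqrt(2)*c/2) + C4*cos(sqrt(2)*c/2))*exp(sqrt(2)*c/2)


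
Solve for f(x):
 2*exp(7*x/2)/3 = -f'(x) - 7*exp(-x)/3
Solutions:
 f(x) = C1 - 4*exp(7*x/2)/21 + 7*exp(-x)/3


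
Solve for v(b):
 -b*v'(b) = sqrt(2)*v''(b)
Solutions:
 v(b) = C1 + C2*erf(2^(1/4)*b/2)


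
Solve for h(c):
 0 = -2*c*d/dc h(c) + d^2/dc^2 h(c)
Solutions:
 h(c) = C1 + C2*erfi(c)


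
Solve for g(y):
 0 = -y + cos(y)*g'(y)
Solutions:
 g(y) = C1 + Integral(y/cos(y), y)


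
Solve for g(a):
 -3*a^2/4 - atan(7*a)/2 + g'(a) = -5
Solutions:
 g(a) = C1 + a^3/4 + a*atan(7*a)/2 - 5*a - log(49*a^2 + 1)/28


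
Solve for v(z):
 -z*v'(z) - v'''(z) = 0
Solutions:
 v(z) = C1 + Integral(C2*airyai(-z) + C3*airybi(-z), z)


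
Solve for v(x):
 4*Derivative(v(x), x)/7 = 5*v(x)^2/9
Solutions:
 v(x) = -36/(C1 + 35*x)


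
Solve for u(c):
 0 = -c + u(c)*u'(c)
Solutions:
 u(c) = -sqrt(C1 + c^2)
 u(c) = sqrt(C1 + c^2)


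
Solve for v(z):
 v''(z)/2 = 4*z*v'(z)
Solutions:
 v(z) = C1 + C2*erfi(2*z)


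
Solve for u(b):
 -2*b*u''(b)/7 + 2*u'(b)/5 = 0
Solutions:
 u(b) = C1 + C2*b^(12/5)


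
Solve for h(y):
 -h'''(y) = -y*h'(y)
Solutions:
 h(y) = C1 + Integral(C2*airyai(y) + C3*airybi(y), y)


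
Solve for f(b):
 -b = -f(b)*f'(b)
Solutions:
 f(b) = -sqrt(C1 + b^2)
 f(b) = sqrt(C1 + b^2)


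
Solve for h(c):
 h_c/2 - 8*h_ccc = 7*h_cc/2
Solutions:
 h(c) = C1 + C2*exp(c*(-7 + sqrt(113))/32) + C3*exp(-c*(7 + sqrt(113))/32)


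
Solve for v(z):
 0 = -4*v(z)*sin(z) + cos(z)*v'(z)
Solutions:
 v(z) = C1/cos(z)^4


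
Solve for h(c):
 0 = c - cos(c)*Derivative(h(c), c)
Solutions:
 h(c) = C1 + Integral(c/cos(c), c)


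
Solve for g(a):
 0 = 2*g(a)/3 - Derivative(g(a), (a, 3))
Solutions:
 g(a) = C3*exp(2^(1/3)*3^(2/3)*a/3) + (C1*sin(2^(1/3)*3^(1/6)*a/2) + C2*cos(2^(1/3)*3^(1/6)*a/2))*exp(-2^(1/3)*3^(2/3)*a/6)


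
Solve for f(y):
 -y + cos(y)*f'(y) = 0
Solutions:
 f(y) = C1 + Integral(y/cos(y), y)


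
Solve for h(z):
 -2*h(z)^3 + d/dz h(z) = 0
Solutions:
 h(z) = -sqrt(2)*sqrt(-1/(C1 + 2*z))/2
 h(z) = sqrt(2)*sqrt(-1/(C1 + 2*z))/2


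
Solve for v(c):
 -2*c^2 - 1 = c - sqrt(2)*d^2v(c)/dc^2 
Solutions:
 v(c) = C1 + C2*c + sqrt(2)*c^4/12 + sqrt(2)*c^3/12 + sqrt(2)*c^2/4


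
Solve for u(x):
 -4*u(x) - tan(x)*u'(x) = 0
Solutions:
 u(x) = C1/sin(x)^4


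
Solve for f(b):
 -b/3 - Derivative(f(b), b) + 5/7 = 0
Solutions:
 f(b) = C1 - b^2/6 + 5*b/7


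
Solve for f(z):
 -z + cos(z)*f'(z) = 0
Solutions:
 f(z) = C1 + Integral(z/cos(z), z)


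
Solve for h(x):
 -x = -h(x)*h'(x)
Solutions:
 h(x) = -sqrt(C1 + x^2)
 h(x) = sqrt(C1 + x^2)


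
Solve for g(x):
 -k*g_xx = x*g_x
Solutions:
 g(x) = C1 + C2*sqrt(k)*erf(sqrt(2)*x*sqrt(1/k)/2)


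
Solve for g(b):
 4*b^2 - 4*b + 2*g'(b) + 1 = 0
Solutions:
 g(b) = C1 - 2*b^3/3 + b^2 - b/2


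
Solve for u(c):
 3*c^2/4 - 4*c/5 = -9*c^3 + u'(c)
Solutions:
 u(c) = C1 + 9*c^4/4 + c^3/4 - 2*c^2/5


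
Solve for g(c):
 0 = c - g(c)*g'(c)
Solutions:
 g(c) = -sqrt(C1 + c^2)
 g(c) = sqrt(C1 + c^2)


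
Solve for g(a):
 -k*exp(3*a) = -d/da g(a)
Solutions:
 g(a) = C1 + k*exp(3*a)/3


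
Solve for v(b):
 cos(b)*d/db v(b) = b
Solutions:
 v(b) = C1 + Integral(b/cos(b), b)


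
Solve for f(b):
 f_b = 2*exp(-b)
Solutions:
 f(b) = C1 - 2*exp(-b)


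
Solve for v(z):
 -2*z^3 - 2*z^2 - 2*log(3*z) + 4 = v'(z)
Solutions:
 v(z) = C1 - z^4/2 - 2*z^3/3 - 2*z*log(z) - z*log(9) + 6*z


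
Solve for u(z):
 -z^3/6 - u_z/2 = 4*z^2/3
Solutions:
 u(z) = C1 - z^4/12 - 8*z^3/9


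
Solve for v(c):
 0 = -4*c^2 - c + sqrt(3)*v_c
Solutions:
 v(c) = C1 + 4*sqrt(3)*c^3/9 + sqrt(3)*c^2/6


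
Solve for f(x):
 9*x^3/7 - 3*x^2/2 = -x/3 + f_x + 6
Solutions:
 f(x) = C1 + 9*x^4/28 - x^3/2 + x^2/6 - 6*x


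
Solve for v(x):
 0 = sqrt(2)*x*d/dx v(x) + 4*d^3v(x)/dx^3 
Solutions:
 v(x) = C1 + Integral(C2*airyai(-sqrt(2)*x/2) + C3*airybi(-sqrt(2)*x/2), x)


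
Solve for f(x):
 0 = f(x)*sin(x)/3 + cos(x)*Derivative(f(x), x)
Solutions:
 f(x) = C1*cos(x)^(1/3)


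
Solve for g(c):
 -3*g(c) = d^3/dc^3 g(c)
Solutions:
 g(c) = C3*exp(-3^(1/3)*c) + (C1*sin(3^(5/6)*c/2) + C2*cos(3^(5/6)*c/2))*exp(3^(1/3)*c/2)


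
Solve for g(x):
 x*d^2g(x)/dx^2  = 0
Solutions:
 g(x) = C1 + C2*x


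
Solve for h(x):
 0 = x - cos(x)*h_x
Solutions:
 h(x) = C1 + Integral(x/cos(x), x)


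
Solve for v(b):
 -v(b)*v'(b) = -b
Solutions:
 v(b) = -sqrt(C1 + b^2)
 v(b) = sqrt(C1 + b^2)


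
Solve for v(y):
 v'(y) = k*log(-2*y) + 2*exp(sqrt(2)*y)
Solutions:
 v(y) = C1 + k*y*log(-y) + k*y*(-1 + log(2)) + sqrt(2)*exp(sqrt(2)*y)


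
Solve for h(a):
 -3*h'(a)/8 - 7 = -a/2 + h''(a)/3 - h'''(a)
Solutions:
 h(a) = C1 + C2*exp(a*(2 - sqrt(58))/12) + C3*exp(a*(2 + sqrt(58))/12) + 2*a^2/3 - 536*a/27


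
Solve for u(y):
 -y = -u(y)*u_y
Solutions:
 u(y) = -sqrt(C1 + y^2)
 u(y) = sqrt(C1 + y^2)


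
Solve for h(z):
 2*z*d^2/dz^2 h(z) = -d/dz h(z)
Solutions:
 h(z) = C1 + C2*sqrt(z)


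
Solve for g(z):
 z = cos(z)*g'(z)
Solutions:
 g(z) = C1 + Integral(z/cos(z), z)


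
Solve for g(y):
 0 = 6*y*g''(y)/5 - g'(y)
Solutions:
 g(y) = C1 + C2*y^(11/6)


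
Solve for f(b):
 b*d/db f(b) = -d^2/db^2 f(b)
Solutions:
 f(b) = C1 + C2*erf(sqrt(2)*b/2)


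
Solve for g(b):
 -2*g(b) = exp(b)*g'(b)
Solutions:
 g(b) = C1*exp(2*exp(-b))


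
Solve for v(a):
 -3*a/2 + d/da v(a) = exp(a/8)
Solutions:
 v(a) = C1 + 3*a^2/4 + 8*exp(a/8)


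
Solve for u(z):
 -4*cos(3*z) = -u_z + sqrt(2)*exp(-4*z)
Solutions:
 u(z) = C1 + 4*sin(3*z)/3 - sqrt(2)*exp(-4*z)/4


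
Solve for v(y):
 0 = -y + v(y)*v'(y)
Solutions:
 v(y) = -sqrt(C1 + y^2)
 v(y) = sqrt(C1 + y^2)


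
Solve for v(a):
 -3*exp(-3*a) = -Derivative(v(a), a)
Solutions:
 v(a) = C1 - exp(-3*a)


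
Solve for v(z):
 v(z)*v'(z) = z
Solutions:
 v(z) = -sqrt(C1 + z^2)
 v(z) = sqrt(C1 + z^2)


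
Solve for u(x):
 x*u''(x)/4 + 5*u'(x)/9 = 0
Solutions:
 u(x) = C1 + C2/x^(11/9)


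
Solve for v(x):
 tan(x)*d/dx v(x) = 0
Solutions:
 v(x) = C1


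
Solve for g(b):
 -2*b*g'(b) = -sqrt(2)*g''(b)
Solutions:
 g(b) = C1 + C2*erfi(2^(3/4)*b/2)


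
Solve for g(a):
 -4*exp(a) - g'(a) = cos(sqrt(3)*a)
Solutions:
 g(a) = C1 - 4*exp(a) - sqrt(3)*sin(sqrt(3)*a)/3


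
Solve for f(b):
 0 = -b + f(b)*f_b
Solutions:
 f(b) = -sqrt(C1 + b^2)
 f(b) = sqrt(C1 + b^2)


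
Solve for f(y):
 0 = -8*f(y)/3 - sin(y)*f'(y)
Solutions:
 f(y) = C1*(cos(y) + 1)^(4/3)/(cos(y) - 1)^(4/3)


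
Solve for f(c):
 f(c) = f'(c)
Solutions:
 f(c) = C1*exp(c)


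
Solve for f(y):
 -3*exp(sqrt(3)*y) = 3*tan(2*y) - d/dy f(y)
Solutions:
 f(y) = C1 + sqrt(3)*exp(sqrt(3)*y) - 3*log(cos(2*y))/2


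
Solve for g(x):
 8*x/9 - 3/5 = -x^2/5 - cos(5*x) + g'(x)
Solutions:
 g(x) = C1 + x^3/15 + 4*x^2/9 - 3*x/5 + sin(5*x)/5


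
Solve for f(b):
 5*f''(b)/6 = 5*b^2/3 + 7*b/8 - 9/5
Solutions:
 f(b) = C1 + C2*b + b^4/6 + 7*b^3/40 - 27*b^2/25


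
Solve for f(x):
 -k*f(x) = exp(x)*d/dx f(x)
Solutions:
 f(x) = C1*exp(k*exp(-x))


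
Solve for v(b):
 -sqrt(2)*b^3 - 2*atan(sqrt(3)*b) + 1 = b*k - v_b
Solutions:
 v(b) = C1 + sqrt(2)*b^4/4 + b^2*k/2 + 2*b*atan(sqrt(3)*b) - b - sqrt(3)*log(3*b^2 + 1)/3


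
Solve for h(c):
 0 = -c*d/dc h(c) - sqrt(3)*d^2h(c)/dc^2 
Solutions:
 h(c) = C1 + C2*erf(sqrt(2)*3^(3/4)*c/6)


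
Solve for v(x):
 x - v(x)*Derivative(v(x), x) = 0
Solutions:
 v(x) = -sqrt(C1 + x^2)
 v(x) = sqrt(C1 + x^2)


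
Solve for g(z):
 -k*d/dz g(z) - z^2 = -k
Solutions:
 g(z) = C1 + z - z^3/(3*k)


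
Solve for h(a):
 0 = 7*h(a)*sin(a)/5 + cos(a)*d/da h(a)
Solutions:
 h(a) = C1*cos(a)^(7/5)


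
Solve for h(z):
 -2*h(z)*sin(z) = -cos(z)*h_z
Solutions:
 h(z) = C1/cos(z)^2


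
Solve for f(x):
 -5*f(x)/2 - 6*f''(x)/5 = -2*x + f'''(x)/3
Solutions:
 f(x) = C1*exp(x*(-24 + 24*6^(2/3)/(25*sqrt(1201) + 913)^(1/3) + 6^(1/3)*(25*sqrt(1201) + 913)^(1/3))/20)*sin(2^(1/3)*3^(1/6)*x*(-3^(2/3)*(25*sqrt(1201) + 913)^(1/3) + 72*2^(1/3)/(25*sqrt(1201) + 913)^(1/3))/20) + C2*exp(x*(-24 + 24*6^(2/3)/(25*sqrt(1201) + 913)^(1/3) + 6^(1/3)*(25*sqrt(1201) + 913)^(1/3))/20)*cos(2^(1/3)*3^(1/6)*x*(-3^(2/3)*(25*sqrt(1201) + 913)^(1/3) + 72*2^(1/3)/(25*sqrt(1201) + 913)^(1/3))/20) + C3*exp(-x*(24*6^(2/3)/(25*sqrt(1201) + 913)^(1/3) + 12 + 6^(1/3)*(25*sqrt(1201) + 913)^(1/3))/10) + 4*x/5


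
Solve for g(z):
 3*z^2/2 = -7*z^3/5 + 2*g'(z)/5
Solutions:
 g(z) = C1 + 7*z^4/8 + 5*z^3/4


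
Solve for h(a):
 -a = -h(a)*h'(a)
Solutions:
 h(a) = -sqrt(C1 + a^2)
 h(a) = sqrt(C1 + a^2)


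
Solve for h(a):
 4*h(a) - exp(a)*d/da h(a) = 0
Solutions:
 h(a) = C1*exp(-4*exp(-a))


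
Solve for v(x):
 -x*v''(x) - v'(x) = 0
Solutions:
 v(x) = C1 + C2*log(x)


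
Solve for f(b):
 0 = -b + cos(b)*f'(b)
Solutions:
 f(b) = C1 + Integral(b/cos(b), b)


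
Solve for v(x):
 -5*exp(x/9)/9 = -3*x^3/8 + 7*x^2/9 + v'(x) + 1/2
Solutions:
 v(x) = C1 + 3*x^4/32 - 7*x^3/27 - x/2 - 5*exp(x/9)


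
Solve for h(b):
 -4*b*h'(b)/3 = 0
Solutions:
 h(b) = C1


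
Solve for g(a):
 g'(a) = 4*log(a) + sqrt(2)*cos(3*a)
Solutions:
 g(a) = C1 + 4*a*log(a) - 4*a + sqrt(2)*sin(3*a)/3


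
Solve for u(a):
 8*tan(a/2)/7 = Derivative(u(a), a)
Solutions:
 u(a) = C1 - 16*log(cos(a/2))/7


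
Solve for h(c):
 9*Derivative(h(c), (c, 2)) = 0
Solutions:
 h(c) = C1 + C2*c


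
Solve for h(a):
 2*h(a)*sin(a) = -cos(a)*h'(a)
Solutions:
 h(a) = C1*cos(a)^2


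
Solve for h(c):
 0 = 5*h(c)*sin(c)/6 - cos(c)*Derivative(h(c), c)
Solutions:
 h(c) = C1/cos(c)^(5/6)


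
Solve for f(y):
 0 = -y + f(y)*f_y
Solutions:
 f(y) = -sqrt(C1 + y^2)
 f(y) = sqrt(C1 + y^2)


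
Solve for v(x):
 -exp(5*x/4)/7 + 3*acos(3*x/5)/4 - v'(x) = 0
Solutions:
 v(x) = C1 + 3*x*acos(3*x/5)/4 - sqrt(25 - 9*x^2)/4 - 4*exp(5*x/4)/35


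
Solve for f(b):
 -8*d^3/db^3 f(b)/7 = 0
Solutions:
 f(b) = C1 + C2*b + C3*b^2


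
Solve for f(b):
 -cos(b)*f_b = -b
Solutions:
 f(b) = C1 + Integral(b/cos(b), b)


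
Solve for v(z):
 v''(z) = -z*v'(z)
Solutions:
 v(z) = C1 + C2*erf(sqrt(2)*z/2)


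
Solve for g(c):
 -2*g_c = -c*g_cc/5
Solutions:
 g(c) = C1 + C2*c^11


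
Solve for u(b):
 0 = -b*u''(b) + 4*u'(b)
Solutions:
 u(b) = C1 + C2*b^5


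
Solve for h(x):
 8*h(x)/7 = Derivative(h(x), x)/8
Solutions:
 h(x) = C1*exp(64*x/7)


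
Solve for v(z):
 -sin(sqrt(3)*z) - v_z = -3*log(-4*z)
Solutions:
 v(z) = C1 + 3*z*log(-z) - 3*z + 6*z*log(2) + sqrt(3)*cos(sqrt(3)*z)/3


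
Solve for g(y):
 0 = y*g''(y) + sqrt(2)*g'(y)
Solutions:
 g(y) = C1 + C2*y^(1 - sqrt(2))


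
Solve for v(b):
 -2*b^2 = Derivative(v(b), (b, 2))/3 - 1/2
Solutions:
 v(b) = C1 + C2*b - b^4/2 + 3*b^2/4


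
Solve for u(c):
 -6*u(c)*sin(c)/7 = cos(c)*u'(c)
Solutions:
 u(c) = C1*cos(c)^(6/7)


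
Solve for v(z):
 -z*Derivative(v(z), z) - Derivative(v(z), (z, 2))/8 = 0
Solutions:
 v(z) = C1 + C2*erf(2*z)


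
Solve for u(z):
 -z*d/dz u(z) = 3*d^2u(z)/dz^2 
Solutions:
 u(z) = C1 + C2*erf(sqrt(6)*z/6)


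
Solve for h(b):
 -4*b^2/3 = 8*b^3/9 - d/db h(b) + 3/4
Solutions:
 h(b) = C1 + 2*b^4/9 + 4*b^3/9 + 3*b/4


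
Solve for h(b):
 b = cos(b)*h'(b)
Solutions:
 h(b) = C1 + Integral(b/cos(b), b)


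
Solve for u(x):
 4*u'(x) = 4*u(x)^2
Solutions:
 u(x) = -1/(C1 + x)


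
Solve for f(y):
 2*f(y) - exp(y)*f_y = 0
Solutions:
 f(y) = C1*exp(-2*exp(-y))


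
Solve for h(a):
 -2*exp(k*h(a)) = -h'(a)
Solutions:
 h(a) = Piecewise((log(-1/(C1*k + 2*a*k))/k, Ne(k, 0)), (nan, True))
 h(a) = Piecewise((C1 + 2*a, Eq(k, 0)), (nan, True))


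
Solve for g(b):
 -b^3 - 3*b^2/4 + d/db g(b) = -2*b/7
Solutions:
 g(b) = C1 + b^4/4 + b^3/4 - b^2/7


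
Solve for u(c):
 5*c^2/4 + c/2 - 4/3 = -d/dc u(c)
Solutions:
 u(c) = C1 - 5*c^3/12 - c^2/4 + 4*c/3


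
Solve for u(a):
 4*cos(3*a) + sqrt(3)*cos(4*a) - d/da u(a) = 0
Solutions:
 u(a) = C1 + 4*sin(3*a)/3 + sqrt(3)*sin(4*a)/4


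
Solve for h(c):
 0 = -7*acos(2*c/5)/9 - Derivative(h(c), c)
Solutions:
 h(c) = C1 - 7*c*acos(2*c/5)/9 + 7*sqrt(25 - 4*c^2)/18


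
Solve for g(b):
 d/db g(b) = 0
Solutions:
 g(b) = C1


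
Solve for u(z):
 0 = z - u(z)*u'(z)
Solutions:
 u(z) = -sqrt(C1 + z^2)
 u(z) = sqrt(C1 + z^2)


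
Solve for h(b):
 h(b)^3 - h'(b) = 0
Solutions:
 h(b) = -sqrt(2)*sqrt(-1/(C1 + b))/2
 h(b) = sqrt(2)*sqrt(-1/(C1 + b))/2


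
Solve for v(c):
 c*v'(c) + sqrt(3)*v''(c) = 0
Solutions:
 v(c) = C1 + C2*erf(sqrt(2)*3^(3/4)*c/6)


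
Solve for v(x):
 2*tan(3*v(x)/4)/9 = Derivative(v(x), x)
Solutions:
 v(x) = -4*asin(C1*exp(x/6))/3 + 4*pi/3
 v(x) = 4*asin(C1*exp(x/6))/3


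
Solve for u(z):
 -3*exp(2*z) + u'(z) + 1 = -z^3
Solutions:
 u(z) = C1 - z^4/4 - z + 3*exp(2*z)/2


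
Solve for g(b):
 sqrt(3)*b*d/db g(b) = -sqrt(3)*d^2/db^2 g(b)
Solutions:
 g(b) = C1 + C2*erf(sqrt(2)*b/2)


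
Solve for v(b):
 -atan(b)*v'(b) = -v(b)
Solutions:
 v(b) = C1*exp(Integral(1/atan(b), b))


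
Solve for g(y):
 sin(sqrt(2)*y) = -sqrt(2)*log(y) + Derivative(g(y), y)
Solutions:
 g(y) = C1 + sqrt(2)*y*(log(y) - 1) - sqrt(2)*cos(sqrt(2)*y)/2


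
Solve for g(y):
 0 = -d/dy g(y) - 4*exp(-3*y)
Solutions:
 g(y) = C1 + 4*exp(-3*y)/3


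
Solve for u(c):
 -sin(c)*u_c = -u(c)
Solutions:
 u(c) = C1*sqrt(cos(c) - 1)/sqrt(cos(c) + 1)


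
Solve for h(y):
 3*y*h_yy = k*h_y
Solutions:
 h(y) = C1 + y^(re(k)/3 + 1)*(C2*sin(log(y)*Abs(im(k))/3) + C3*cos(log(y)*im(k)/3))


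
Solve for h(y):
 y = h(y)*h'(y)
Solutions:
 h(y) = -sqrt(C1 + y^2)
 h(y) = sqrt(C1 + y^2)


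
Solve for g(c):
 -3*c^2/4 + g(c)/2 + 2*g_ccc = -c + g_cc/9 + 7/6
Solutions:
 g(c) = C1*exp(c*((81*sqrt(59043) + 19682)^(-1/3) + 2 + (81*sqrt(59043) + 19682)^(1/3))/108)*sin(sqrt(3)*c*(-(81*sqrt(59043) + 19682)^(1/3) + (81*sqrt(59043) + 19682)^(-1/3))/108) + C2*exp(c*((81*sqrt(59043) + 19682)^(-1/3) + 2 + (81*sqrt(59043) + 19682)^(1/3))/108)*cos(sqrt(3)*c*(-(81*sqrt(59043) + 19682)^(1/3) + (81*sqrt(59043) + 19682)^(-1/3))/108) + C3*exp(c*(-(81*sqrt(59043) + 19682)^(1/3) - 1/(81*sqrt(59043) + 19682)^(1/3) + 1)/54) + 3*c^2/2 - 2*c + 3


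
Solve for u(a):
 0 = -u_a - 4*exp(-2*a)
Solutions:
 u(a) = C1 + 2*exp(-2*a)


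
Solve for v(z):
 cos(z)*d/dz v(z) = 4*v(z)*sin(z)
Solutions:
 v(z) = C1/cos(z)^4


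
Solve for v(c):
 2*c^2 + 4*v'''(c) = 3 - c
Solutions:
 v(c) = C1 + C2*c + C3*c^2 - c^5/120 - c^4/96 + c^3/8


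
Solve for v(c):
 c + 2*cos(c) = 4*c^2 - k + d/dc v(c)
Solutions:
 v(c) = C1 - 4*c^3/3 + c^2/2 + c*k + 2*sin(c)


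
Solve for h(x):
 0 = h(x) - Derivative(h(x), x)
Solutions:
 h(x) = C1*exp(x)


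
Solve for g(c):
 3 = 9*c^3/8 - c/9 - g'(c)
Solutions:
 g(c) = C1 + 9*c^4/32 - c^2/18 - 3*c


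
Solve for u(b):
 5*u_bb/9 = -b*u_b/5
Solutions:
 u(b) = C1 + C2*erf(3*sqrt(2)*b/10)


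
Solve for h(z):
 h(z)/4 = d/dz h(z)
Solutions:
 h(z) = C1*exp(z/4)


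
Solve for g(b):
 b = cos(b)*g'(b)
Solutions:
 g(b) = C1 + Integral(b/cos(b), b)


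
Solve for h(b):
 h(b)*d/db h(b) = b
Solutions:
 h(b) = -sqrt(C1 + b^2)
 h(b) = sqrt(C1 + b^2)


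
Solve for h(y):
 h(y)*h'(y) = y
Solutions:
 h(y) = -sqrt(C1 + y^2)
 h(y) = sqrt(C1 + y^2)


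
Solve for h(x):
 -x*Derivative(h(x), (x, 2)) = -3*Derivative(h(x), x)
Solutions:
 h(x) = C1 + C2*x^4


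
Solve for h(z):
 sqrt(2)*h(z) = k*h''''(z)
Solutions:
 h(z) = C1*exp(-2^(1/8)*z*(1/k)^(1/4)) + C2*exp(2^(1/8)*z*(1/k)^(1/4)) + C3*exp(-2^(1/8)*I*z*(1/k)^(1/4)) + C4*exp(2^(1/8)*I*z*(1/k)^(1/4))


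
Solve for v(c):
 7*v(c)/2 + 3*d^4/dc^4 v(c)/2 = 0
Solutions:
 v(c) = (C1*sin(sqrt(2)*3^(3/4)*7^(1/4)*c/6) + C2*cos(sqrt(2)*3^(3/4)*7^(1/4)*c/6))*exp(-sqrt(2)*3^(3/4)*7^(1/4)*c/6) + (C3*sin(sqrt(2)*3^(3/4)*7^(1/4)*c/6) + C4*cos(sqrt(2)*3^(3/4)*7^(1/4)*c/6))*exp(sqrt(2)*3^(3/4)*7^(1/4)*c/6)


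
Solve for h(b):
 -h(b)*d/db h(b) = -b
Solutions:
 h(b) = -sqrt(C1 + b^2)
 h(b) = sqrt(C1 + b^2)


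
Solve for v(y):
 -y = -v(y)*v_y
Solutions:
 v(y) = -sqrt(C1 + y^2)
 v(y) = sqrt(C1 + y^2)


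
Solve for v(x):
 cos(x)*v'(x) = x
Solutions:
 v(x) = C1 + Integral(x/cos(x), x)


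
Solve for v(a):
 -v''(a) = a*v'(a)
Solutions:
 v(a) = C1 + C2*erf(sqrt(2)*a/2)


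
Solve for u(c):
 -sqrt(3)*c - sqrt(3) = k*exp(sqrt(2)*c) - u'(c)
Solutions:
 u(c) = C1 + sqrt(3)*c^2/2 + sqrt(3)*c + sqrt(2)*k*exp(sqrt(2)*c)/2


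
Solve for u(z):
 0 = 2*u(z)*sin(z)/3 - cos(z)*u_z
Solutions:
 u(z) = C1/cos(z)^(2/3)


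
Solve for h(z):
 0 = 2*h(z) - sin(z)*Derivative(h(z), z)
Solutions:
 h(z) = C1*(cos(z) - 1)/(cos(z) + 1)


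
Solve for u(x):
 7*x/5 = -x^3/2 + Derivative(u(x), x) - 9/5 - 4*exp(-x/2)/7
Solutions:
 u(x) = C1 + x^4/8 + 7*x^2/10 + 9*x/5 - 8*exp(-x/2)/7


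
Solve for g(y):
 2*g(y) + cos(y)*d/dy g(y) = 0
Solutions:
 g(y) = C1*(sin(y) - 1)/(sin(y) + 1)


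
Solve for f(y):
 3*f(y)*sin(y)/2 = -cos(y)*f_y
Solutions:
 f(y) = C1*cos(y)^(3/2)


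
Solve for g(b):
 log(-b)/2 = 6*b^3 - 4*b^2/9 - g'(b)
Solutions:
 g(b) = C1 + 3*b^4/2 - 4*b^3/27 - b*log(-b)/2 + b/2


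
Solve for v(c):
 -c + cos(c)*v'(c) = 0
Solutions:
 v(c) = C1 + Integral(c/cos(c), c)


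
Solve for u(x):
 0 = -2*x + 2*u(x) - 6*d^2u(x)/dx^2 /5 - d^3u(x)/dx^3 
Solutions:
 u(x) = C1*exp(-x*(4/(5*sqrt(545) + 117)^(1/3) + 4 + (5*sqrt(545) + 117)^(1/3))/10)*sin(sqrt(3)*x*(-(5*sqrt(545) + 117)^(1/3) + 4/(5*sqrt(545) + 117)^(1/3))/10) + C2*exp(-x*(4/(5*sqrt(545) + 117)^(1/3) + 4 + (5*sqrt(545) + 117)^(1/3))/10)*cos(sqrt(3)*x*(-(5*sqrt(545) + 117)^(1/3) + 4/(5*sqrt(545) + 117)^(1/3))/10) + C3*exp(x*(-2 + 4/(5*sqrt(545) + 117)^(1/3) + (5*sqrt(545) + 117)^(1/3))/5) + x


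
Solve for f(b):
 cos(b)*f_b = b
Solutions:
 f(b) = C1 + Integral(b/cos(b), b)


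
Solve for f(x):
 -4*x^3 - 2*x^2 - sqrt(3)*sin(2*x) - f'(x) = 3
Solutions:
 f(x) = C1 - x^4 - 2*x^3/3 - 3*x + sqrt(3)*cos(2*x)/2


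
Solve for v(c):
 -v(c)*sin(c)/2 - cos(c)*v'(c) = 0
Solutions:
 v(c) = C1*sqrt(cos(c))


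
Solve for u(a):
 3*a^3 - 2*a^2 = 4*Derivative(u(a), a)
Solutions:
 u(a) = C1 + 3*a^4/16 - a^3/6


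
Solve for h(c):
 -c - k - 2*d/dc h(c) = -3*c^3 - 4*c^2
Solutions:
 h(c) = C1 + 3*c^4/8 + 2*c^3/3 - c^2/4 - c*k/2


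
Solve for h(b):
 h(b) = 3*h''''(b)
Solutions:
 h(b) = C1*exp(-3^(3/4)*b/3) + C2*exp(3^(3/4)*b/3) + C3*sin(3^(3/4)*b/3) + C4*cos(3^(3/4)*b/3)


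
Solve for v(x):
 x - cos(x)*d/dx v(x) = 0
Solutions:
 v(x) = C1 + Integral(x/cos(x), x)


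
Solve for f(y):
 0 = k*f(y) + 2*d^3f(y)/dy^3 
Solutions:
 f(y) = C1*exp(2^(2/3)*y*(-k)^(1/3)/2) + C2*exp(2^(2/3)*y*(-k)^(1/3)*(-1 + sqrt(3)*I)/4) + C3*exp(-2^(2/3)*y*(-k)^(1/3)*(1 + sqrt(3)*I)/4)


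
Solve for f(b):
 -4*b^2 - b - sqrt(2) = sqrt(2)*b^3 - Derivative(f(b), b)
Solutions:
 f(b) = C1 + sqrt(2)*b^4/4 + 4*b^3/3 + b^2/2 + sqrt(2)*b


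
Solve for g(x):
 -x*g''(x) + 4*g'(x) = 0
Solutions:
 g(x) = C1 + C2*x^5


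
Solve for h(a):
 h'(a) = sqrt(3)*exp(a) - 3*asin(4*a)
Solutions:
 h(a) = C1 - 3*a*asin(4*a) - 3*sqrt(1 - 16*a^2)/4 + sqrt(3)*exp(a)


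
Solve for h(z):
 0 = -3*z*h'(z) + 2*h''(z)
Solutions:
 h(z) = C1 + C2*erfi(sqrt(3)*z/2)


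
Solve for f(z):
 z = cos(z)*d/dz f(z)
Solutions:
 f(z) = C1 + Integral(z/cos(z), z)


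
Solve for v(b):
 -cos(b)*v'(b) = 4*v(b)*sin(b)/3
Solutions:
 v(b) = C1*cos(b)^(4/3)


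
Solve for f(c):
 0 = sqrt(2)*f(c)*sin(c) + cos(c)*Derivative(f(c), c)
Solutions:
 f(c) = C1*cos(c)^(sqrt(2))


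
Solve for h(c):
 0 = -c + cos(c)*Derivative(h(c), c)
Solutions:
 h(c) = C1 + Integral(c/cos(c), c)


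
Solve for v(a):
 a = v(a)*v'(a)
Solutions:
 v(a) = -sqrt(C1 + a^2)
 v(a) = sqrt(C1 + a^2)


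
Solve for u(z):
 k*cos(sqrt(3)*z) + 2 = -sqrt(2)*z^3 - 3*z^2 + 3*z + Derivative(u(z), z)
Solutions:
 u(z) = C1 + sqrt(3)*k*sin(sqrt(3)*z)/3 + sqrt(2)*z^4/4 + z^3 - 3*z^2/2 + 2*z


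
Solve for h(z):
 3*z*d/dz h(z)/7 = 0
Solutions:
 h(z) = C1


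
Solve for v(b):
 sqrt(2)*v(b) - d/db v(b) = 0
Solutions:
 v(b) = C1*exp(sqrt(2)*b)


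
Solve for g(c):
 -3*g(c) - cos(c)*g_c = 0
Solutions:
 g(c) = C1*(sin(c) - 1)^(3/2)/(sin(c) + 1)^(3/2)


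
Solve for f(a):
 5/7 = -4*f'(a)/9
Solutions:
 f(a) = C1 - 45*a/28


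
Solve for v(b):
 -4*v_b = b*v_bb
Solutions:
 v(b) = C1 + C2/b^3


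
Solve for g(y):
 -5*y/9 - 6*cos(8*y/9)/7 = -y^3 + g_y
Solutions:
 g(y) = C1 + y^4/4 - 5*y^2/18 - 27*sin(8*y/9)/28


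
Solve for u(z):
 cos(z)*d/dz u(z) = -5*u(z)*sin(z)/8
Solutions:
 u(z) = C1*cos(z)^(5/8)


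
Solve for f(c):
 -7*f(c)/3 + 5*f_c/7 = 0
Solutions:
 f(c) = C1*exp(49*c/15)


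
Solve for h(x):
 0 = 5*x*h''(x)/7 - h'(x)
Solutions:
 h(x) = C1 + C2*x^(12/5)


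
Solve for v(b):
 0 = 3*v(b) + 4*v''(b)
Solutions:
 v(b) = C1*sin(sqrt(3)*b/2) + C2*cos(sqrt(3)*b/2)


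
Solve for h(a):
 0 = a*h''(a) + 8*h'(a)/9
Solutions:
 h(a) = C1 + C2*a^(1/9)


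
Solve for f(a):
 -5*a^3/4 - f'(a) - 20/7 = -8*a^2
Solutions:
 f(a) = C1 - 5*a^4/16 + 8*a^3/3 - 20*a/7


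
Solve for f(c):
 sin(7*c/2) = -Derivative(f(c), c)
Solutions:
 f(c) = C1 + 2*cos(7*c/2)/7


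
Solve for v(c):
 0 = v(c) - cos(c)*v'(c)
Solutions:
 v(c) = C1*sqrt(sin(c) + 1)/sqrt(sin(c) - 1)


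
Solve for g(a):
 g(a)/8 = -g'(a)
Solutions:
 g(a) = C1*exp(-a/8)


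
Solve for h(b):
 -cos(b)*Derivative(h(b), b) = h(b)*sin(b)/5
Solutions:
 h(b) = C1*cos(b)^(1/5)


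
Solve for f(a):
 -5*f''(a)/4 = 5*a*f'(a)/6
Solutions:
 f(a) = C1 + C2*erf(sqrt(3)*a/3)


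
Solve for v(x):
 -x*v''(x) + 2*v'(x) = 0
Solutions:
 v(x) = C1 + C2*x^3


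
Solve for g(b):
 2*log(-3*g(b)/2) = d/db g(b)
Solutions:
 -Integral(1/(log(-_y) - log(2) + log(3)), (_y, g(b)))/2 = C1 - b


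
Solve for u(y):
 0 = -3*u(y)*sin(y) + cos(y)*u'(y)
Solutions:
 u(y) = C1/cos(y)^3


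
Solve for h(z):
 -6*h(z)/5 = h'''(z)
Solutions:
 h(z) = C3*exp(-5^(2/3)*6^(1/3)*z/5) + (C1*sin(2^(1/3)*3^(5/6)*5^(2/3)*z/10) + C2*cos(2^(1/3)*3^(5/6)*5^(2/3)*z/10))*exp(5^(2/3)*6^(1/3)*z/10)


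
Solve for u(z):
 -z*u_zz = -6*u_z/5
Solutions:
 u(z) = C1 + C2*z^(11/5)


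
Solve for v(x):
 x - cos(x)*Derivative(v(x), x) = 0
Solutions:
 v(x) = C1 + Integral(x/cos(x), x)


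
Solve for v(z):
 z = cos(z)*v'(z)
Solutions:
 v(z) = C1 + Integral(z/cos(z), z)


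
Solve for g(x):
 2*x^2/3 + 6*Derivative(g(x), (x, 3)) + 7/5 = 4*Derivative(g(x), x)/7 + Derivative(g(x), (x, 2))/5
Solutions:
 g(x) = C1 + C2*exp(x*(7 - sqrt(16849))/420) + C3*exp(x*(7 + sqrt(16849))/420) + 7*x^3/18 - 49*x^2/120 + 32683*x/1200


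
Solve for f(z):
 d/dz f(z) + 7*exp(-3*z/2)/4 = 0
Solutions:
 f(z) = C1 + 7*exp(-3*z/2)/6


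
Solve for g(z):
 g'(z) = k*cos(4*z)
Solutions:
 g(z) = C1 + k*sin(4*z)/4


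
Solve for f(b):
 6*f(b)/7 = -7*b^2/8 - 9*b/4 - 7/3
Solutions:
 f(b) = -49*b^2/48 - 21*b/8 - 49/18


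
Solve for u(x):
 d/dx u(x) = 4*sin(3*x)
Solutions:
 u(x) = C1 - 4*cos(3*x)/3


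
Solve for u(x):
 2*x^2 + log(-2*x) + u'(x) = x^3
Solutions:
 u(x) = C1 + x^4/4 - 2*x^3/3 - x*log(-x) + x*(1 - log(2))


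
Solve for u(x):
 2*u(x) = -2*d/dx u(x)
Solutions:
 u(x) = C1*exp(-x)


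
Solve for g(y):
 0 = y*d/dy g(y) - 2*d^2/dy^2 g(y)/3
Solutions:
 g(y) = C1 + C2*erfi(sqrt(3)*y/2)


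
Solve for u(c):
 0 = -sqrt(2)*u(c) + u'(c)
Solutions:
 u(c) = C1*exp(sqrt(2)*c)


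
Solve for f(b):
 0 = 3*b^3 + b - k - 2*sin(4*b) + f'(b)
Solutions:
 f(b) = C1 - 3*b^4/4 - b^2/2 + b*k - cos(4*b)/2


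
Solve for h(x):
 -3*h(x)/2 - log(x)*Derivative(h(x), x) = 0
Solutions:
 h(x) = C1*exp(-3*li(x)/2)


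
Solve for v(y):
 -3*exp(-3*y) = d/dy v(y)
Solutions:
 v(y) = C1 + exp(-3*y)


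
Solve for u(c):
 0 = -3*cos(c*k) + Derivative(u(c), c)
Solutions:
 u(c) = C1 + 3*sin(c*k)/k


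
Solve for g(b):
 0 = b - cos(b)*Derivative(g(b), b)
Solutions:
 g(b) = C1 + Integral(b/cos(b), b)


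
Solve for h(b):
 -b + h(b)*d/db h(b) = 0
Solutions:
 h(b) = -sqrt(C1 + b^2)
 h(b) = sqrt(C1 + b^2)


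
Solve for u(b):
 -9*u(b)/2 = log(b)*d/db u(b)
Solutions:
 u(b) = C1*exp(-9*li(b)/2)


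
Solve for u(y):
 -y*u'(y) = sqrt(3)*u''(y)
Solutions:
 u(y) = C1 + C2*erf(sqrt(2)*3^(3/4)*y/6)


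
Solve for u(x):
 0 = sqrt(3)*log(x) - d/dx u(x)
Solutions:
 u(x) = C1 + sqrt(3)*x*log(x) - sqrt(3)*x


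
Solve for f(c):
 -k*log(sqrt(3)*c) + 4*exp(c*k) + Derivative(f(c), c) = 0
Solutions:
 f(c) = C1 + c*k*log(c) + c*k*(-1 + log(3)/2) + Piecewise((-4*exp(c*k)/k, Ne(k, 0)), (-4*c, True))


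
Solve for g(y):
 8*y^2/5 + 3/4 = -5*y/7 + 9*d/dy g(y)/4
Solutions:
 g(y) = C1 + 32*y^3/135 + 10*y^2/63 + y/3


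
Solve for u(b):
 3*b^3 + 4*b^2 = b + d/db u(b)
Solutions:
 u(b) = C1 + 3*b^4/4 + 4*b^3/3 - b^2/2


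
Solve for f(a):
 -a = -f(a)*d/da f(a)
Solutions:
 f(a) = -sqrt(C1 + a^2)
 f(a) = sqrt(C1 + a^2)


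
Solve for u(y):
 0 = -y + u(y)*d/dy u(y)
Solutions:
 u(y) = -sqrt(C1 + y^2)
 u(y) = sqrt(C1 + y^2)


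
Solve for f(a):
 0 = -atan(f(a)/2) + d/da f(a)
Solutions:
 Integral(1/atan(_y/2), (_y, f(a))) = C1 + a


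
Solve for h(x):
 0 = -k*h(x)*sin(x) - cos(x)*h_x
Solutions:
 h(x) = C1*exp(k*log(cos(x)))


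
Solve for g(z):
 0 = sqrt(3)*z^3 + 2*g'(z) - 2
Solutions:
 g(z) = C1 - sqrt(3)*z^4/8 + z


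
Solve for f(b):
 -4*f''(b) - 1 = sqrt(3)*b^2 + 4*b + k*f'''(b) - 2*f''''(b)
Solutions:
 f(b) = C1 + C2*b + C3*exp(b*(k - sqrt(k^2 + 32))/4) + C4*exp(b*(k + sqrt(k^2 + 32))/4) - sqrt(3)*b^4/48 + b^3*(sqrt(3)*k - 8)/48 + b^2*(-sqrt(3)*k^2 + 8*k - 8*sqrt(3) - 8)/64


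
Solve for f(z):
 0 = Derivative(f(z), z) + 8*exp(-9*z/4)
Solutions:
 f(z) = C1 + 32*exp(-9*z/4)/9


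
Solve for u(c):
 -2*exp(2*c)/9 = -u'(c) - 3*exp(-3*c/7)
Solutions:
 u(c) = C1 + exp(2*c)/9 + 7*exp(-3*c/7)


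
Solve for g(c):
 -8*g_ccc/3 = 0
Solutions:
 g(c) = C1 + C2*c + C3*c^2


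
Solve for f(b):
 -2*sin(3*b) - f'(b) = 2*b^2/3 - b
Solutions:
 f(b) = C1 - 2*b^3/9 + b^2/2 + 2*cos(3*b)/3


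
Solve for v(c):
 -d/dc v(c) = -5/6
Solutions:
 v(c) = C1 + 5*c/6


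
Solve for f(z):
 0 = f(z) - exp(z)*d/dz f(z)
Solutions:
 f(z) = C1*exp(-exp(-z))


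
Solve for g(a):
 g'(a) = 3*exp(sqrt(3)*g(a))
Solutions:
 g(a) = sqrt(3)*(2*log(-1/(C1 + 3*a)) - log(3))/6


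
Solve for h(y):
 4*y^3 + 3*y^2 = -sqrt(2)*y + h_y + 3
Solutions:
 h(y) = C1 + y^4 + y^3 + sqrt(2)*y^2/2 - 3*y


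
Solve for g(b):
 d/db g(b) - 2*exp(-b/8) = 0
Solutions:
 g(b) = C1 - 16*exp(-b/8)


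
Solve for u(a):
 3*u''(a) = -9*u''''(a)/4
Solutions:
 u(a) = C1 + C2*a + C3*sin(2*sqrt(3)*a/3) + C4*cos(2*sqrt(3)*a/3)


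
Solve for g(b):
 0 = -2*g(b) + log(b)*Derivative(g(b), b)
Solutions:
 g(b) = C1*exp(2*li(b))


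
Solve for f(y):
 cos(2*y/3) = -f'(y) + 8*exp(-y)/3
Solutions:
 f(y) = C1 - 3*sin(2*y/3)/2 - 8*exp(-y)/3


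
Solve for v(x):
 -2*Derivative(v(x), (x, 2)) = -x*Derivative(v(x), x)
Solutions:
 v(x) = C1 + C2*erfi(x/2)


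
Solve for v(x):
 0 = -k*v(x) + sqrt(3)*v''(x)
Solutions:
 v(x) = C1*exp(-3^(3/4)*sqrt(k)*x/3) + C2*exp(3^(3/4)*sqrt(k)*x/3)


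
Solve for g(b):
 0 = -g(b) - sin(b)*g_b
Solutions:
 g(b) = C1*sqrt(cos(b) + 1)/sqrt(cos(b) - 1)


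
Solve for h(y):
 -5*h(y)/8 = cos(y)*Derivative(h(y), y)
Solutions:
 h(y) = C1*(sin(y) - 1)^(5/16)/(sin(y) + 1)^(5/16)


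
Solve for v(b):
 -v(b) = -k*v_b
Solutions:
 v(b) = C1*exp(b/k)


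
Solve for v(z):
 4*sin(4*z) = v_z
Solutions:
 v(z) = C1 - cos(4*z)


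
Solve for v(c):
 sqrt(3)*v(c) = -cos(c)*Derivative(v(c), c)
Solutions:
 v(c) = C1*(sin(c) - 1)^(sqrt(3)/2)/(sin(c) + 1)^(sqrt(3)/2)


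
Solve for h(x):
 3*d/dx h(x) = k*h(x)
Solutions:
 h(x) = C1*exp(k*x/3)


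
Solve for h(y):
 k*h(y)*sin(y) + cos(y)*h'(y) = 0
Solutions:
 h(y) = C1*exp(k*log(cos(y)))


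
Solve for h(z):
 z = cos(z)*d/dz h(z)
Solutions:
 h(z) = C1 + Integral(z/cos(z), z)


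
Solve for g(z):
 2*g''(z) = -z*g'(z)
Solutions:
 g(z) = C1 + C2*erf(z/2)


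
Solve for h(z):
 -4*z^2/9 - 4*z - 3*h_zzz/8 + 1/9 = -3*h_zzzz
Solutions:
 h(z) = C1 + C2*z + C3*z^2 + C4*exp(z/8) - 8*z^5/405 - 100*z^4/81 - 3196*z^3/81


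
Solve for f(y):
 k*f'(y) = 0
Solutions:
 f(y) = C1


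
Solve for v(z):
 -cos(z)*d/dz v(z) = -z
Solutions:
 v(z) = C1 + Integral(z/cos(z), z)


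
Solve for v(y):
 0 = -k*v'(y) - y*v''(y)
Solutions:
 v(y) = C1 + y^(1 - re(k))*(C2*sin(log(y)*Abs(im(k))) + C3*cos(log(y)*im(k)))


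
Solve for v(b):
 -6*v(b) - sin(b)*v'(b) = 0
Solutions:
 v(b) = C1*(cos(b)^3 + 3*cos(b)^2 + 3*cos(b) + 1)/(cos(b)^3 - 3*cos(b)^2 + 3*cos(b) - 1)


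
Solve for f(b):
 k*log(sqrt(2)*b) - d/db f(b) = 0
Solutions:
 f(b) = C1 + b*k*log(b) - b*k + b*k*log(2)/2


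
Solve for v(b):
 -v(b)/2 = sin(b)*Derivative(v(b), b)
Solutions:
 v(b) = C1*(cos(b) + 1)^(1/4)/(cos(b) - 1)^(1/4)


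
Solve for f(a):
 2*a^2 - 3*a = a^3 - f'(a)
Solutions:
 f(a) = C1 + a^4/4 - 2*a^3/3 + 3*a^2/2


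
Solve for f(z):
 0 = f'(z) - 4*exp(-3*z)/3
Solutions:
 f(z) = C1 - 4*exp(-3*z)/9


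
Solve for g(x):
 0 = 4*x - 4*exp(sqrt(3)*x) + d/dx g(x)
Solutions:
 g(x) = C1 - 2*x^2 + 4*sqrt(3)*exp(sqrt(3)*x)/3


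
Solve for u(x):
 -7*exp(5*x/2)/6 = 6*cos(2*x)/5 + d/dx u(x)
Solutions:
 u(x) = C1 - 7*exp(5*x/2)/15 - 3*sin(2*x)/5


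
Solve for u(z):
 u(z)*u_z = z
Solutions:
 u(z) = -sqrt(C1 + z^2)
 u(z) = sqrt(C1 + z^2)


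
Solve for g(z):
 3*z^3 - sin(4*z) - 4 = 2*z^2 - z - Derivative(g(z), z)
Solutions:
 g(z) = C1 - 3*z^4/4 + 2*z^3/3 - z^2/2 + 4*z - cos(4*z)/4


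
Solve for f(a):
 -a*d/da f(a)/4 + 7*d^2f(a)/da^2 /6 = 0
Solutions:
 f(a) = C1 + C2*erfi(sqrt(21)*a/14)


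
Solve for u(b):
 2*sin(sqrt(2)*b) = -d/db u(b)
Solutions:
 u(b) = C1 + sqrt(2)*cos(sqrt(2)*b)


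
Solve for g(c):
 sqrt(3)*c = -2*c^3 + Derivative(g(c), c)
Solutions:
 g(c) = C1 + c^4/2 + sqrt(3)*c^2/2


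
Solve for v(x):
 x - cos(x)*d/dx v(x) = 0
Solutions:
 v(x) = C1 + Integral(x/cos(x), x)


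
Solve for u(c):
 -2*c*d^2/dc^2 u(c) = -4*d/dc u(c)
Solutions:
 u(c) = C1 + C2*c^3


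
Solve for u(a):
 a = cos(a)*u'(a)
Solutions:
 u(a) = C1 + Integral(a/cos(a), a)


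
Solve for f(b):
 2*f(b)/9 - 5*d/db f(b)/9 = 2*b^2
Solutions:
 f(b) = C1*exp(2*b/5) + 9*b^2 + 45*b + 225/2


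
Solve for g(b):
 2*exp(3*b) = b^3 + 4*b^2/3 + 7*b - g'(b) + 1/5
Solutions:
 g(b) = C1 + b^4/4 + 4*b^3/9 + 7*b^2/2 + b/5 - 2*exp(3*b)/3


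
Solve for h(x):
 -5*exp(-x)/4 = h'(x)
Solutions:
 h(x) = C1 + 5*exp(-x)/4


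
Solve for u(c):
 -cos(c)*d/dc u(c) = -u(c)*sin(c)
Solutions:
 u(c) = C1/cos(c)


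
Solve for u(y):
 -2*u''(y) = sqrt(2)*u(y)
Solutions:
 u(y) = C1*sin(2^(3/4)*y/2) + C2*cos(2^(3/4)*y/2)


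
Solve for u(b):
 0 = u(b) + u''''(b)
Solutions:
 u(b) = (C1*sin(sqrt(2)*b/2) + C2*cos(sqrt(2)*b/2))*exp(-sqrt(2)*b/2) + (C3*sin(sqrt(2)*b/2) + C4*cos(sqrt(2)*b/2))*exp(sqrt(2)*b/2)


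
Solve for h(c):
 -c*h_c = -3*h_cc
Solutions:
 h(c) = C1 + C2*erfi(sqrt(6)*c/6)


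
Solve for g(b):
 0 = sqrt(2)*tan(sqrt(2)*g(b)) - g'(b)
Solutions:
 g(b) = sqrt(2)*(pi - asin(C1*exp(2*b)))/2
 g(b) = sqrt(2)*asin(C1*exp(2*b))/2


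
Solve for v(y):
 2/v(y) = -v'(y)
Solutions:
 v(y) = -sqrt(C1 - 4*y)
 v(y) = sqrt(C1 - 4*y)


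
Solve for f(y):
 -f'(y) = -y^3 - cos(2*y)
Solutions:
 f(y) = C1 + y^4/4 + sin(2*y)/2


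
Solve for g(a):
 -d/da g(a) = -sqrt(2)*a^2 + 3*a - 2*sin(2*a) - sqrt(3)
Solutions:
 g(a) = C1 + sqrt(2)*a^3/3 - 3*a^2/2 + sqrt(3)*a - cos(2*a)


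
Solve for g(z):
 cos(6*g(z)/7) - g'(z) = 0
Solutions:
 -z - 7*log(sin(6*g(z)/7) - 1)/12 + 7*log(sin(6*g(z)/7) + 1)/12 = C1


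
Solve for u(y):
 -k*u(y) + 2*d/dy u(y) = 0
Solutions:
 u(y) = C1*exp(k*y/2)


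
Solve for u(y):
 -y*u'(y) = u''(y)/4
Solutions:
 u(y) = C1 + C2*erf(sqrt(2)*y)


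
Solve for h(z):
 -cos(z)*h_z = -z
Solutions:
 h(z) = C1 + Integral(z/cos(z), z)


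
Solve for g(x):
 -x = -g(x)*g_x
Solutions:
 g(x) = -sqrt(C1 + x^2)
 g(x) = sqrt(C1 + x^2)


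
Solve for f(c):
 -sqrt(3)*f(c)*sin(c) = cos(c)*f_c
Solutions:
 f(c) = C1*cos(c)^(sqrt(3))


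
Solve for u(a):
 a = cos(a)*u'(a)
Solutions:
 u(a) = C1 + Integral(a/cos(a), a)


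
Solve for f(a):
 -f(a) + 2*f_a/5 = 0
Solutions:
 f(a) = C1*exp(5*a/2)


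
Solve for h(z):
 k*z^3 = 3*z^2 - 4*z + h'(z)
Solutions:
 h(z) = C1 + k*z^4/4 - z^3 + 2*z^2


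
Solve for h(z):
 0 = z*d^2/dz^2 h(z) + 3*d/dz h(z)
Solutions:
 h(z) = C1 + C2/z^2


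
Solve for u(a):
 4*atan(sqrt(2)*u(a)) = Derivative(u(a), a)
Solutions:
 Integral(1/atan(sqrt(2)*_y), (_y, u(a))) = C1 + 4*a


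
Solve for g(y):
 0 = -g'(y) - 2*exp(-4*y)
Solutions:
 g(y) = C1 + exp(-4*y)/2


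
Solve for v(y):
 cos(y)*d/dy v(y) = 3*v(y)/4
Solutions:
 v(y) = C1*(sin(y) + 1)^(3/8)/(sin(y) - 1)^(3/8)


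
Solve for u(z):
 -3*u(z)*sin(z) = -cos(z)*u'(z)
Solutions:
 u(z) = C1/cos(z)^3


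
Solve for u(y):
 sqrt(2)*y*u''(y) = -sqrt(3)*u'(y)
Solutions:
 u(y) = C1 + C2*y^(1 - sqrt(6)/2)


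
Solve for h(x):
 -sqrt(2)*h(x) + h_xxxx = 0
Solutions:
 h(x) = C1*exp(-2^(1/8)*x) + C2*exp(2^(1/8)*x) + C3*sin(2^(1/8)*x) + C4*cos(2^(1/8)*x)


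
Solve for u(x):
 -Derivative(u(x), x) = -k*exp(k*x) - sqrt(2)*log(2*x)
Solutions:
 u(x) = C1 + sqrt(2)*x*log(x) + sqrt(2)*x*(-1 + log(2)) + exp(k*x)


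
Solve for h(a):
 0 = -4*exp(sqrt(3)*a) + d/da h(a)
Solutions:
 h(a) = C1 + 4*sqrt(3)*exp(sqrt(3)*a)/3


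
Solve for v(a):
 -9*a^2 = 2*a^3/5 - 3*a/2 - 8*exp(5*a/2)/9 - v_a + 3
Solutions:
 v(a) = C1 + a^4/10 + 3*a^3 - 3*a^2/4 + 3*a - 16*exp(5*a/2)/45


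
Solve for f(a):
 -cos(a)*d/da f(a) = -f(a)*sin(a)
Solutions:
 f(a) = C1/cos(a)


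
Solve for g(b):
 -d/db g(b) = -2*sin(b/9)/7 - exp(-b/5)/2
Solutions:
 g(b) = C1 - 18*cos(b/9)/7 - 5*exp(-b/5)/2


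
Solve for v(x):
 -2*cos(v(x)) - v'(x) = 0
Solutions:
 v(x) = pi - asin((C1 + exp(4*x))/(C1 - exp(4*x)))
 v(x) = asin((C1 + exp(4*x))/(C1 - exp(4*x)))


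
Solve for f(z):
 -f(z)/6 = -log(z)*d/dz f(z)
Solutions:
 f(z) = C1*exp(li(z)/6)


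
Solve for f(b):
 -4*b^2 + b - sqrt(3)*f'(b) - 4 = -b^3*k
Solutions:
 f(b) = C1 + sqrt(3)*b^4*k/12 - 4*sqrt(3)*b^3/9 + sqrt(3)*b^2/6 - 4*sqrt(3)*b/3


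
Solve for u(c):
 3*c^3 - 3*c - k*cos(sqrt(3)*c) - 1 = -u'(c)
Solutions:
 u(c) = C1 - 3*c^4/4 + 3*c^2/2 + c + sqrt(3)*k*sin(sqrt(3)*c)/3


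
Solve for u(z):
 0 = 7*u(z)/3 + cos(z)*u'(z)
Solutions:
 u(z) = C1*(sin(z) - 1)^(7/6)/(sin(z) + 1)^(7/6)


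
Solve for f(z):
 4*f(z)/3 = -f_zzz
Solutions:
 f(z) = C3*exp(-6^(2/3)*z/3) + (C1*sin(2^(2/3)*3^(1/6)*z/2) + C2*cos(2^(2/3)*3^(1/6)*z/2))*exp(6^(2/3)*z/6)


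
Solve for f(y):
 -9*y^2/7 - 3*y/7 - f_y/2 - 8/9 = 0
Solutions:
 f(y) = C1 - 6*y^3/7 - 3*y^2/7 - 16*y/9


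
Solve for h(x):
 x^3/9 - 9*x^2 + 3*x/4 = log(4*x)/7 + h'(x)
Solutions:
 h(x) = C1 + x^4/36 - 3*x^3 + 3*x^2/8 - x*log(x)/7 - 2*x*log(2)/7 + x/7


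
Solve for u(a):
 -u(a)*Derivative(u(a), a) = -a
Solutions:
 u(a) = -sqrt(C1 + a^2)
 u(a) = sqrt(C1 + a^2)


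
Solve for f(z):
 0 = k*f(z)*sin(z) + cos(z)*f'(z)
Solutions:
 f(z) = C1*exp(k*log(cos(z)))


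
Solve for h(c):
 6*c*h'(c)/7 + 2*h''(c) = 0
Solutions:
 h(c) = C1 + C2*erf(sqrt(42)*c/14)


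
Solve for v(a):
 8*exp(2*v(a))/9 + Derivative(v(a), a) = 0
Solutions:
 v(a) = log(-1/(C1 - 8*a))/2 - log(2)/2 + log(3)
 v(a) = log(-sqrt(1/(C1 + 8*a))) - log(2)/2 + log(3)


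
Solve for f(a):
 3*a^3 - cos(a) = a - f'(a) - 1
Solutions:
 f(a) = C1 - 3*a^4/4 + a^2/2 - a + sin(a)


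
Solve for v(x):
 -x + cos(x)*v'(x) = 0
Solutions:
 v(x) = C1 + Integral(x/cos(x), x)


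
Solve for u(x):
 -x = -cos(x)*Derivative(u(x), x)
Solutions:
 u(x) = C1 + Integral(x/cos(x), x)
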